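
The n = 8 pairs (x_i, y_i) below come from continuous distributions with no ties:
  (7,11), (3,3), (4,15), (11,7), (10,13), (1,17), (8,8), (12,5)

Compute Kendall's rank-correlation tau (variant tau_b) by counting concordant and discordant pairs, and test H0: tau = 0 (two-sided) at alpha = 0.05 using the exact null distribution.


Step 1: Enumerate the 28 unordered pairs (i,j) with i<j and classify each by sign(x_j-x_i) * sign(y_j-y_i).
  (1,2):dx=-4,dy=-8->C; (1,3):dx=-3,dy=+4->D; (1,4):dx=+4,dy=-4->D; (1,5):dx=+3,dy=+2->C
  (1,6):dx=-6,dy=+6->D; (1,7):dx=+1,dy=-3->D; (1,8):dx=+5,dy=-6->D; (2,3):dx=+1,dy=+12->C
  (2,4):dx=+8,dy=+4->C; (2,5):dx=+7,dy=+10->C; (2,6):dx=-2,dy=+14->D; (2,7):dx=+5,dy=+5->C
  (2,8):dx=+9,dy=+2->C; (3,4):dx=+7,dy=-8->D; (3,5):dx=+6,dy=-2->D; (3,6):dx=-3,dy=+2->D
  (3,7):dx=+4,dy=-7->D; (3,8):dx=+8,dy=-10->D; (4,5):dx=-1,dy=+6->D; (4,6):dx=-10,dy=+10->D
  (4,7):dx=-3,dy=+1->D; (4,8):dx=+1,dy=-2->D; (5,6):dx=-9,dy=+4->D; (5,7):dx=-2,dy=-5->C
  (5,8):dx=+2,dy=-8->D; (6,7):dx=+7,dy=-9->D; (6,8):dx=+11,dy=-12->D; (7,8):dx=+4,dy=-3->D
Step 2: C = 8, D = 20, total pairs = 28.
Step 3: tau = (C - D)/(n(n-1)/2) = (8 - 20)/28 = -0.428571.
Step 4: Exact two-sided p-value (enumerate n! = 40320 permutations of y under H0): p = 0.178869.
Step 5: alpha = 0.05. fail to reject H0.

tau_b = -0.4286 (C=8, D=20), p = 0.178869, fail to reject H0.


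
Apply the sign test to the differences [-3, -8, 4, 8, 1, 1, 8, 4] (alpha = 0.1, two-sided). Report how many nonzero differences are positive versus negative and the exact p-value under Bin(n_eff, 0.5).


Step 1: Discard zero differences. Original n = 8; n_eff = number of nonzero differences = 8.
Nonzero differences (with sign): -3, -8, +4, +8, +1, +1, +8, +4
Step 2: Count signs: positive = 6, negative = 2.
Step 3: Under H0: P(positive) = 0.5, so the number of positives S ~ Bin(8, 0.5).
Step 4: Two-sided exact p-value = sum of Bin(8,0.5) probabilities at or below the observed probability = 0.289062.
Step 5: alpha = 0.1. fail to reject H0.

n_eff = 8, pos = 6, neg = 2, p = 0.289062, fail to reject H0.


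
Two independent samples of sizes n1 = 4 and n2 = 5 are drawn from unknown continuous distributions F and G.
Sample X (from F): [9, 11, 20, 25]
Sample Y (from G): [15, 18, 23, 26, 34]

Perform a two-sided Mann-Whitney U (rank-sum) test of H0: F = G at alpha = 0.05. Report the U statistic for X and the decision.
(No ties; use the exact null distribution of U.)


Step 1: Combine and sort all 9 observations; assign midranks.
sorted (value, group): (9,X), (11,X), (15,Y), (18,Y), (20,X), (23,Y), (25,X), (26,Y), (34,Y)
ranks: 9->1, 11->2, 15->3, 18->4, 20->5, 23->6, 25->7, 26->8, 34->9
Step 2: Rank sum for X: R1 = 1 + 2 + 5 + 7 = 15.
Step 3: U_X = R1 - n1(n1+1)/2 = 15 - 4*5/2 = 15 - 10 = 5.
       U_Y = n1*n2 - U_X = 20 - 5 = 15.
Step 4: No ties, so the exact null distribution of U (based on enumerating the C(9,4) = 126 equally likely rank assignments) gives the two-sided p-value.
Step 5: p-value = 0.285714; compare to alpha = 0.05. fail to reject H0.

U_X = 5, p = 0.285714, fail to reject H0 at alpha = 0.05.


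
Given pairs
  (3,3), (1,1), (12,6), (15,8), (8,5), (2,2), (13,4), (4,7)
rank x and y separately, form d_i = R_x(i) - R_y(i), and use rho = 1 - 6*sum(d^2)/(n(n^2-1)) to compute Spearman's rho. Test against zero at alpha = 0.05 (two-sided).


Step 1: Rank x and y separately (midranks; no ties here).
rank(x): 3->3, 1->1, 12->6, 15->8, 8->5, 2->2, 13->7, 4->4
rank(y): 3->3, 1->1, 6->6, 8->8, 5->5, 2->2, 4->4, 7->7
Step 2: d_i = R_x(i) - R_y(i); compute d_i^2.
  (3-3)^2=0, (1-1)^2=0, (6-6)^2=0, (8-8)^2=0, (5-5)^2=0, (2-2)^2=0, (7-4)^2=9, (4-7)^2=9
sum(d^2) = 18.
Step 3: rho = 1 - 6*18 / (8*(8^2 - 1)) = 1 - 108/504 = 0.785714.
Step 4: Under H0, t = rho * sqrt((n-2)/(1-rho^2)) = 3.1113 ~ t(6).
Step 5: Two-sided p-value from the t-distribution with 6 df = 0.020815.
Step 6: alpha = 0.05. reject H0.

rho = 0.7857, p = 0.020815, reject H0 at alpha = 0.05.


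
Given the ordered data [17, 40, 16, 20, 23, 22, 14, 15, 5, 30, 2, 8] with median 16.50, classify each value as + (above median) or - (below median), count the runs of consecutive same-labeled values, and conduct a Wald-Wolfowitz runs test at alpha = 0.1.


Step 1: Compute median = 16.50; label A = above, B = below.
Labels in order: AABAAABBBABB  (n_A = 6, n_B = 6)
Step 2: Count runs R = 6.
Step 3: Under H0 (random ordering), E[R] = 2*n_A*n_B/(n_A+n_B) + 1 = 2*6*6/12 + 1 = 7.0000.
        Var[R] = 2*n_A*n_B*(2*n_A*n_B - n_A - n_B) / ((n_A+n_B)^2 * (n_A+n_B-1)) = 4320/1584 = 2.7273.
        SD[R] = 1.6514.
Step 4: Continuity-corrected z = (R + 0.5 - E[R]) / SD[R] = (6 + 0.5 - 7.0000) / 1.6514 = -0.3028.
Step 5: Two-sided p-value via normal approximation = 2*(1 - Phi(|z|)) = 0.762069.
Step 6: alpha = 0.1. fail to reject H0.

R = 6, z = -0.3028, p = 0.762069, fail to reject H0.


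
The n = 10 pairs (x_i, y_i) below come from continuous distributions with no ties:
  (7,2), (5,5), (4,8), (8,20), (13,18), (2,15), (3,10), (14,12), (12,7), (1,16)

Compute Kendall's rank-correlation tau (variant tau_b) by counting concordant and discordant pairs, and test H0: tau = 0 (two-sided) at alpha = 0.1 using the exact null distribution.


Step 1: Enumerate the 45 unordered pairs (i,j) with i<j and classify each by sign(x_j-x_i) * sign(y_j-y_i).
  (1,2):dx=-2,dy=+3->D; (1,3):dx=-3,dy=+6->D; (1,4):dx=+1,dy=+18->C; (1,5):dx=+6,dy=+16->C
  (1,6):dx=-5,dy=+13->D; (1,7):dx=-4,dy=+8->D; (1,8):dx=+7,dy=+10->C; (1,9):dx=+5,dy=+5->C
  (1,10):dx=-6,dy=+14->D; (2,3):dx=-1,dy=+3->D; (2,4):dx=+3,dy=+15->C; (2,5):dx=+8,dy=+13->C
  (2,6):dx=-3,dy=+10->D; (2,7):dx=-2,dy=+5->D; (2,8):dx=+9,dy=+7->C; (2,9):dx=+7,dy=+2->C
  (2,10):dx=-4,dy=+11->D; (3,4):dx=+4,dy=+12->C; (3,5):dx=+9,dy=+10->C; (3,6):dx=-2,dy=+7->D
  (3,7):dx=-1,dy=+2->D; (3,8):dx=+10,dy=+4->C; (3,9):dx=+8,dy=-1->D; (3,10):dx=-3,dy=+8->D
  (4,5):dx=+5,dy=-2->D; (4,6):dx=-6,dy=-5->C; (4,7):dx=-5,dy=-10->C; (4,8):dx=+6,dy=-8->D
  (4,9):dx=+4,dy=-13->D; (4,10):dx=-7,dy=-4->C; (5,6):dx=-11,dy=-3->C; (5,7):dx=-10,dy=-8->C
  (5,8):dx=+1,dy=-6->D; (5,9):dx=-1,dy=-11->C; (5,10):dx=-12,dy=-2->C; (6,7):dx=+1,dy=-5->D
  (6,8):dx=+12,dy=-3->D; (6,9):dx=+10,dy=-8->D; (6,10):dx=-1,dy=+1->D; (7,8):dx=+11,dy=+2->C
  (7,9):dx=+9,dy=-3->D; (7,10):dx=-2,dy=+6->D; (8,9):dx=-2,dy=-5->C; (8,10):dx=-13,dy=+4->D
  (9,10):dx=-11,dy=+9->D
Step 2: C = 20, D = 25, total pairs = 45.
Step 3: tau = (C - D)/(n(n-1)/2) = (20 - 25)/45 = -0.111111.
Step 4: Exact two-sided p-value (enumerate n! = 3628800 permutations of y under H0): p = 0.727490.
Step 5: alpha = 0.1. fail to reject H0.

tau_b = -0.1111 (C=20, D=25), p = 0.727490, fail to reject H0.


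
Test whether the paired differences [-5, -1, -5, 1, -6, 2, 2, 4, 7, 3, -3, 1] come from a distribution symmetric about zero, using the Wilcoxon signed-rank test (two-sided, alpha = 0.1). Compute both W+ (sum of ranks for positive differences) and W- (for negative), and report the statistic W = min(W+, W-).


Step 1: Drop any zero differences (none here) and take |d_i|.
|d| = [5, 1, 5, 1, 6, 2, 2, 4, 7, 3, 3, 1]
Step 2: Midrank |d_i| (ties get averaged ranks).
ranks: |5|->9.5, |1|->2, |5|->9.5, |1|->2, |6|->11, |2|->4.5, |2|->4.5, |4|->8, |7|->12, |3|->6.5, |3|->6.5, |1|->2
Step 3: Attach original signs; sum ranks with positive sign and with negative sign.
W+ = 2 + 4.5 + 4.5 + 8 + 12 + 6.5 + 2 = 39.5
W- = 9.5 + 2 + 9.5 + 11 + 6.5 = 38.5
(Check: W+ + W- = 78 should equal n(n+1)/2 = 78.)
Step 4: Test statistic W = min(W+, W-) = 38.5.
Step 5: Ties in |d|, so use the tie-corrected normal approximation.
        E[W] = n(n+1)/4 = 12*13/4 = 39.
        Tie groups: |d|=1 (t=3), |d|=2 (t=2), |d|=3 (t=2), |d|=5 (t=2); sum(t^3 - t) = 42.
        Var[W] = n(n+1)(2n+1)/24 - sum(t^3-t)/48 = 3900/24 - 42/48 = 161.625.
        z = (W - E[W]) / sqrt(Var[W]) = (38.5 - 39) / 12.7132 = -0.0393.
        Two-sided p = 2*Phi(z) = 0.968628.
Step 6: alpha = 0.1. fail to reject H0.

W+ = 39.5, W- = 38.5, W = min = 38.5, p = 0.968628, fail to reject H0.


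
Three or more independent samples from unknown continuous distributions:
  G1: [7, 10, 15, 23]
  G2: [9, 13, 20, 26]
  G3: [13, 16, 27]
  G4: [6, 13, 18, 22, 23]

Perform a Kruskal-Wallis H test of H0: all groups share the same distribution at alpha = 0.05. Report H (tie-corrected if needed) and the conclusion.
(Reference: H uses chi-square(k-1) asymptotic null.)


Step 1: Combine all N = 16 observations and assign midranks.
sorted (value, group, rank): (6,G4,1), (7,G1,2), (9,G2,3), (10,G1,4), (13,G2,6), (13,G3,6), (13,G4,6), (15,G1,8), (16,G3,9), (18,G4,10), (20,G2,11), (22,G4,12), (23,G1,13.5), (23,G4,13.5), (26,G2,15), (27,G3,16)
Step 2: Sum ranks within each group.
R_1 = 27.5 (n_1 = 4)
R_2 = 35 (n_2 = 4)
R_3 = 31 (n_3 = 3)
R_4 = 42.5 (n_4 = 5)
Step 3: H = 12/(N(N+1)) * sum(R_i^2/n_i) - 3(N+1)
     = 12/(16*17) * (27.5^2/4 + 35^2/4 + 31^2/3 + 42.5^2/5) - 3*17
     = 0.044118 * 1176.9 - 51
     = 0.921875.
Step 4: Ties present; correction factor C = 1 - 30/(16^3 - 16) = 0.992647. Corrected H = 0.921875 / 0.992647 = 0.928704.
Step 5: Under H0, H ~ chi^2(3); p-value = 0.818496.
Step 6: alpha = 0.05. fail to reject H0.

H = 0.9287, df = 3, p = 0.818496, fail to reject H0.


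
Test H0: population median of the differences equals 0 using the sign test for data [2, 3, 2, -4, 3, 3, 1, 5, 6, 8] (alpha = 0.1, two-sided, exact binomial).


Step 1: Discard zero differences. Original n = 10; n_eff = number of nonzero differences = 10.
Nonzero differences (with sign): +2, +3, +2, -4, +3, +3, +1, +5, +6, +8
Step 2: Count signs: positive = 9, negative = 1.
Step 3: Under H0: P(positive) = 0.5, so the number of positives S ~ Bin(10, 0.5).
Step 4: Two-sided exact p-value = sum of Bin(10,0.5) probabilities at or below the observed probability = 0.021484.
Step 5: alpha = 0.1. reject H0.

n_eff = 10, pos = 9, neg = 1, p = 0.021484, reject H0.


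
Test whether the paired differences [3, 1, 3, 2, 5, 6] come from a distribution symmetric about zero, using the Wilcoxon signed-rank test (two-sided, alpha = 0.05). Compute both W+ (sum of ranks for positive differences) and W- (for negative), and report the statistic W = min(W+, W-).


Step 1: Drop any zero differences (none here) and take |d_i|.
|d| = [3, 1, 3, 2, 5, 6]
Step 2: Midrank |d_i| (ties get averaged ranks).
ranks: |3|->3.5, |1|->1, |3|->3.5, |2|->2, |5|->5, |6|->6
Step 3: Attach original signs; sum ranks with positive sign and with negative sign.
W+ = 3.5 + 1 + 3.5 + 2 + 5 + 6 = 21
W- = 0 = 0
(Check: W+ + W- = 21 should equal n(n+1)/2 = 21.)
Step 4: Test statistic W = min(W+, W-) = 0.
Step 5: Ties in |d|, so use the tie-corrected normal approximation.
        E[W] = n(n+1)/4 = 6*7/4 = 10.5.
        Tie groups: |d|=3 (t=2); sum(t^3 - t) = 6.
        Var[W] = n(n+1)(2n+1)/24 - sum(t^3-t)/48 = 546/24 - 6/48 = 22.625.
        z = (W - E[W]) / sqrt(Var[W]) = (0 - 10.5) / 4.7566 = -2.2075.
        Two-sided p = 2*Phi(z) = 0.027281.
Step 6: alpha = 0.05. reject H0.

W+ = 21, W- = 0, W = min = 0, p = 0.027281, reject H0.


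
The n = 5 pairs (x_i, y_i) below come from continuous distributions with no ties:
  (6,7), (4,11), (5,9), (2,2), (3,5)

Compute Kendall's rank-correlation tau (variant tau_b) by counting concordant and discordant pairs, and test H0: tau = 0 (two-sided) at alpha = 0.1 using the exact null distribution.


Step 1: Enumerate the 10 unordered pairs (i,j) with i<j and classify each by sign(x_j-x_i) * sign(y_j-y_i).
  (1,2):dx=-2,dy=+4->D; (1,3):dx=-1,dy=+2->D; (1,4):dx=-4,dy=-5->C; (1,5):dx=-3,dy=-2->C
  (2,3):dx=+1,dy=-2->D; (2,4):dx=-2,dy=-9->C; (2,5):dx=-1,dy=-6->C; (3,4):dx=-3,dy=-7->C
  (3,5):dx=-2,dy=-4->C; (4,5):dx=+1,dy=+3->C
Step 2: C = 7, D = 3, total pairs = 10.
Step 3: tau = (C - D)/(n(n-1)/2) = (7 - 3)/10 = 0.400000.
Step 4: Exact two-sided p-value (enumerate n! = 120 permutations of y under H0): p = 0.483333.
Step 5: alpha = 0.1. fail to reject H0.

tau_b = 0.4000 (C=7, D=3), p = 0.483333, fail to reject H0.


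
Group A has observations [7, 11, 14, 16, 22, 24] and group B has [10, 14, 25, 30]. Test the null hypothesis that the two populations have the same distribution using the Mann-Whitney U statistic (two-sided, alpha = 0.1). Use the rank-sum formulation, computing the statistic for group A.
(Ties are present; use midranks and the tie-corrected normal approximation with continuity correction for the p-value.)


Step 1: Combine and sort all 10 observations; assign midranks.
sorted (value, group): (7,X), (10,Y), (11,X), (14,X), (14,Y), (16,X), (22,X), (24,X), (25,Y), (30,Y)
ranks: 7->1, 10->2, 11->3, 14->4.5, 14->4.5, 16->6, 22->7, 24->8, 25->9, 30->10
Step 2: Rank sum for X: R1 = 1 + 3 + 4.5 + 6 + 7 + 8 = 29.5.
Step 3: U_X = R1 - n1(n1+1)/2 = 29.5 - 6*7/2 = 29.5 - 21 = 8.5.
       U_Y = n1*n2 - U_X = 24 - 8.5 = 15.5.
Step 4: Ties are present, so use the tie-corrected normal approximation (with continuity correction) for the p-value.
Step 5: p-value = 0.521166; compare to alpha = 0.1. fail to reject H0.

U_X = 8.5, p = 0.521166, fail to reject H0 at alpha = 0.1.


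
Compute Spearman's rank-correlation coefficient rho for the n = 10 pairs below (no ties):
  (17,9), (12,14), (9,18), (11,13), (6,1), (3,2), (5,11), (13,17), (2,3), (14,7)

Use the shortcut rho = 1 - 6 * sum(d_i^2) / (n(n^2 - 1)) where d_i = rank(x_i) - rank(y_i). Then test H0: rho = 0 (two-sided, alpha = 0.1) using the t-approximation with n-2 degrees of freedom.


Step 1: Rank x and y separately (midranks; no ties here).
rank(x): 17->10, 12->7, 9->5, 11->6, 6->4, 3->2, 5->3, 13->8, 2->1, 14->9
rank(y): 9->5, 14->8, 18->10, 13->7, 1->1, 2->2, 11->6, 17->9, 3->3, 7->4
Step 2: d_i = R_x(i) - R_y(i); compute d_i^2.
  (10-5)^2=25, (7-8)^2=1, (5-10)^2=25, (6-7)^2=1, (4-1)^2=9, (2-2)^2=0, (3-6)^2=9, (8-9)^2=1, (1-3)^2=4, (9-4)^2=25
sum(d^2) = 100.
Step 3: rho = 1 - 6*100 / (10*(10^2 - 1)) = 1 - 600/990 = 0.393939.
Step 4: Under H0, t = rho * sqrt((n-2)/(1-rho^2)) = 1.2123 ~ t(8).
Step 5: Two-sided p-value from the t-distribution with 8 df = 0.259998.
Step 6: alpha = 0.1. fail to reject H0.

rho = 0.3939, p = 0.259998, fail to reject H0 at alpha = 0.1.


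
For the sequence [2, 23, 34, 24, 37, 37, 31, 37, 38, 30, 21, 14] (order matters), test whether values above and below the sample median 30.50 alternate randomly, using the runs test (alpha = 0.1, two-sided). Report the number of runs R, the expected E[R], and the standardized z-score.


Step 1: Compute median = 30.50; label A = above, B = below.
Labels in order: BBABAAAAABBB  (n_A = 6, n_B = 6)
Step 2: Count runs R = 5.
Step 3: Under H0 (random ordering), E[R] = 2*n_A*n_B/(n_A+n_B) + 1 = 2*6*6/12 + 1 = 7.0000.
        Var[R] = 2*n_A*n_B*(2*n_A*n_B - n_A - n_B) / ((n_A+n_B)^2 * (n_A+n_B-1)) = 4320/1584 = 2.7273.
        SD[R] = 1.6514.
Step 4: Continuity-corrected z = (R + 0.5 - E[R]) / SD[R] = (5 + 0.5 - 7.0000) / 1.6514 = -0.9083.
Step 5: Two-sided p-value via normal approximation = 2*(1 - Phi(|z|)) = 0.363722.
Step 6: alpha = 0.1. fail to reject H0.

R = 5, z = -0.9083, p = 0.363722, fail to reject H0.


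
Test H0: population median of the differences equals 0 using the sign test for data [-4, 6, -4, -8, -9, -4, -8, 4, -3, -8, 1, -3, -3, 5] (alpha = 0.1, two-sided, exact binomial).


Step 1: Discard zero differences. Original n = 14; n_eff = number of nonzero differences = 14.
Nonzero differences (with sign): -4, +6, -4, -8, -9, -4, -8, +4, -3, -8, +1, -3, -3, +5
Step 2: Count signs: positive = 4, negative = 10.
Step 3: Under H0: P(positive) = 0.5, so the number of positives S ~ Bin(14, 0.5).
Step 4: Two-sided exact p-value = sum of Bin(14,0.5) probabilities at or below the observed probability = 0.179565.
Step 5: alpha = 0.1. fail to reject H0.

n_eff = 14, pos = 4, neg = 10, p = 0.179565, fail to reject H0.


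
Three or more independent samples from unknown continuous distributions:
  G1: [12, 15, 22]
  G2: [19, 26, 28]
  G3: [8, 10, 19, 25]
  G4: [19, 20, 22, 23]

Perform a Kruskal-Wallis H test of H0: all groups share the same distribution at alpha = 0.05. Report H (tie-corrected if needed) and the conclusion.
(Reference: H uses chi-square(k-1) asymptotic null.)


Step 1: Combine all N = 14 observations and assign midranks.
sorted (value, group, rank): (8,G3,1), (10,G3,2), (12,G1,3), (15,G1,4), (19,G2,6), (19,G3,6), (19,G4,6), (20,G4,8), (22,G1,9.5), (22,G4,9.5), (23,G4,11), (25,G3,12), (26,G2,13), (28,G2,14)
Step 2: Sum ranks within each group.
R_1 = 16.5 (n_1 = 3)
R_2 = 33 (n_2 = 3)
R_3 = 21 (n_3 = 4)
R_4 = 34.5 (n_4 = 4)
Step 3: H = 12/(N(N+1)) * sum(R_i^2/n_i) - 3(N+1)
     = 12/(14*15) * (16.5^2/3 + 33^2/3 + 21^2/4 + 34.5^2/4) - 3*15
     = 0.057143 * 861.562 - 45
     = 4.232143.
Step 4: Ties present; correction factor C = 1 - 30/(14^3 - 14) = 0.989011. Corrected H = 4.232143 / 0.989011 = 4.279167.
Step 5: Under H0, H ~ chi^2(3); p-value = 0.232854.
Step 6: alpha = 0.05. fail to reject H0.

H = 4.2792, df = 3, p = 0.232854, fail to reject H0.


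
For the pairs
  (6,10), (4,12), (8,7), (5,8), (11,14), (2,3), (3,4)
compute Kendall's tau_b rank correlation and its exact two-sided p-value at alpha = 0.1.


Step 1: Enumerate the 21 unordered pairs (i,j) with i<j and classify each by sign(x_j-x_i) * sign(y_j-y_i).
  (1,2):dx=-2,dy=+2->D; (1,3):dx=+2,dy=-3->D; (1,4):dx=-1,dy=-2->C; (1,5):dx=+5,dy=+4->C
  (1,6):dx=-4,dy=-7->C; (1,7):dx=-3,dy=-6->C; (2,3):dx=+4,dy=-5->D; (2,4):dx=+1,dy=-4->D
  (2,5):dx=+7,dy=+2->C; (2,6):dx=-2,dy=-9->C; (2,7):dx=-1,dy=-8->C; (3,4):dx=-3,dy=+1->D
  (3,5):dx=+3,dy=+7->C; (3,6):dx=-6,dy=-4->C; (3,7):dx=-5,dy=-3->C; (4,5):dx=+6,dy=+6->C
  (4,6):dx=-3,dy=-5->C; (4,7):dx=-2,dy=-4->C; (5,6):dx=-9,dy=-11->C; (5,7):dx=-8,dy=-10->C
  (6,7):dx=+1,dy=+1->C
Step 2: C = 16, D = 5, total pairs = 21.
Step 3: tau = (C - D)/(n(n-1)/2) = (16 - 5)/21 = 0.523810.
Step 4: Exact two-sided p-value (enumerate n! = 5040 permutations of y under H0): p = 0.136111.
Step 5: alpha = 0.1. fail to reject H0.

tau_b = 0.5238 (C=16, D=5), p = 0.136111, fail to reject H0.


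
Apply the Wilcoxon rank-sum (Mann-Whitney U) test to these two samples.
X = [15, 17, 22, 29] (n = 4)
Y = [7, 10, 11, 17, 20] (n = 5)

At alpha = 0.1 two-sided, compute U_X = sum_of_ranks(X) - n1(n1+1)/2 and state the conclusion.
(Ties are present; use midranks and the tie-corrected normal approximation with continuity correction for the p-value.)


Step 1: Combine and sort all 9 observations; assign midranks.
sorted (value, group): (7,Y), (10,Y), (11,Y), (15,X), (17,X), (17,Y), (20,Y), (22,X), (29,X)
ranks: 7->1, 10->2, 11->3, 15->4, 17->5.5, 17->5.5, 20->7, 22->8, 29->9
Step 2: Rank sum for X: R1 = 4 + 5.5 + 8 + 9 = 26.5.
Step 3: U_X = R1 - n1(n1+1)/2 = 26.5 - 4*5/2 = 26.5 - 10 = 16.5.
       U_Y = n1*n2 - U_X = 20 - 16.5 = 3.5.
Step 4: Ties are present, so use the tie-corrected normal approximation (with continuity correction) for the p-value.
Step 5: p-value = 0.139983; compare to alpha = 0.1. fail to reject H0.

U_X = 16.5, p = 0.139983, fail to reject H0 at alpha = 0.1.


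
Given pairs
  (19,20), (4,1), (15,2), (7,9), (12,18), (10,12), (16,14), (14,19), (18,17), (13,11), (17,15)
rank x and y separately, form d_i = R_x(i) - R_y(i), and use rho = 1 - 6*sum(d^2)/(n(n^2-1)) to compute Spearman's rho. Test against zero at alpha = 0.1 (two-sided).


Step 1: Rank x and y separately (midranks; no ties here).
rank(x): 19->11, 4->1, 15->7, 7->2, 12->4, 10->3, 16->8, 14->6, 18->10, 13->5, 17->9
rank(y): 20->11, 1->1, 2->2, 9->3, 18->9, 12->5, 14->6, 19->10, 17->8, 11->4, 15->7
Step 2: d_i = R_x(i) - R_y(i); compute d_i^2.
  (11-11)^2=0, (1-1)^2=0, (7-2)^2=25, (2-3)^2=1, (4-9)^2=25, (3-5)^2=4, (8-6)^2=4, (6-10)^2=16, (10-8)^2=4, (5-4)^2=1, (9-7)^2=4
sum(d^2) = 84.
Step 3: rho = 1 - 6*84 / (11*(11^2 - 1)) = 1 - 504/1320 = 0.618182.
Step 4: Under H0, t = rho * sqrt((n-2)/(1-rho^2)) = 2.3594 ~ t(9).
Step 5: Two-sided p-value from the t-distribution with 9 df = 0.042646.
Step 6: alpha = 0.1. reject H0.

rho = 0.6182, p = 0.042646, reject H0 at alpha = 0.1.


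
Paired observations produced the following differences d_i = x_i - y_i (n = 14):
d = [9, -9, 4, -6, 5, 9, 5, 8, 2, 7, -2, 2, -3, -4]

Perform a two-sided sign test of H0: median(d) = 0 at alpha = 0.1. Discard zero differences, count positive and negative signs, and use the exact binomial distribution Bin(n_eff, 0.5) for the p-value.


Step 1: Discard zero differences. Original n = 14; n_eff = number of nonzero differences = 14.
Nonzero differences (with sign): +9, -9, +4, -6, +5, +9, +5, +8, +2, +7, -2, +2, -3, -4
Step 2: Count signs: positive = 9, negative = 5.
Step 3: Under H0: P(positive) = 0.5, so the number of positives S ~ Bin(14, 0.5).
Step 4: Two-sided exact p-value = sum of Bin(14,0.5) probabilities at or below the observed probability = 0.423950.
Step 5: alpha = 0.1. fail to reject H0.

n_eff = 14, pos = 9, neg = 5, p = 0.423950, fail to reject H0.


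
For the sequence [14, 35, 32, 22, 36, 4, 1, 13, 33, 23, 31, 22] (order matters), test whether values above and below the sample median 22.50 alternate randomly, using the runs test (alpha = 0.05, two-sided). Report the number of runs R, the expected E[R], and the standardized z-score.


Step 1: Compute median = 22.50; label A = above, B = below.
Labels in order: BAABABBBAAAB  (n_A = 6, n_B = 6)
Step 2: Count runs R = 7.
Step 3: Under H0 (random ordering), E[R] = 2*n_A*n_B/(n_A+n_B) + 1 = 2*6*6/12 + 1 = 7.0000.
        Var[R] = 2*n_A*n_B*(2*n_A*n_B - n_A - n_B) / ((n_A+n_B)^2 * (n_A+n_B-1)) = 4320/1584 = 2.7273.
        SD[R] = 1.6514.
Step 4: R = E[R], so z = 0 with no continuity correction.
Step 5: Two-sided p-value via normal approximation = 2*(1 - Phi(|z|)) = 1.000000.
Step 6: alpha = 0.05. fail to reject H0.

R = 7, z = 0.0000, p = 1.000000, fail to reject H0.


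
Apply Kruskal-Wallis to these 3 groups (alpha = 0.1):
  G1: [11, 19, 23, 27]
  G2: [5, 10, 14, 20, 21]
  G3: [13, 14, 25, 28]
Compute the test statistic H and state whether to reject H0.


Step 1: Combine all N = 13 observations and assign midranks.
sorted (value, group, rank): (5,G2,1), (10,G2,2), (11,G1,3), (13,G3,4), (14,G2,5.5), (14,G3,5.5), (19,G1,7), (20,G2,8), (21,G2,9), (23,G1,10), (25,G3,11), (27,G1,12), (28,G3,13)
Step 2: Sum ranks within each group.
R_1 = 32 (n_1 = 4)
R_2 = 25.5 (n_2 = 5)
R_3 = 33.5 (n_3 = 4)
Step 3: H = 12/(N(N+1)) * sum(R_i^2/n_i) - 3(N+1)
     = 12/(13*14) * (32^2/4 + 25.5^2/5 + 33.5^2/4) - 3*14
     = 0.065934 * 666.612 - 42
     = 1.952473.
Step 4: Ties present; correction factor C = 1 - 6/(13^3 - 13) = 0.997253. Corrected H = 1.952473 / 0.997253 = 1.957851.
Step 5: Under H0, H ~ chi^2(2); p-value = 0.375715.
Step 6: alpha = 0.1. fail to reject H0.

H = 1.9579, df = 2, p = 0.375715, fail to reject H0.


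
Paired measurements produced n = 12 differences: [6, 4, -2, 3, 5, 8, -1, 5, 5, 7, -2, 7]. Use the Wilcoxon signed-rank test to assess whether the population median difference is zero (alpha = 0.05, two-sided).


Step 1: Drop any zero differences (none here) and take |d_i|.
|d| = [6, 4, 2, 3, 5, 8, 1, 5, 5, 7, 2, 7]
Step 2: Midrank |d_i| (ties get averaged ranks).
ranks: |6|->9, |4|->5, |2|->2.5, |3|->4, |5|->7, |8|->12, |1|->1, |5|->7, |5|->7, |7|->10.5, |2|->2.5, |7|->10.5
Step 3: Attach original signs; sum ranks with positive sign and with negative sign.
W+ = 9 + 5 + 4 + 7 + 12 + 7 + 7 + 10.5 + 10.5 = 72
W- = 2.5 + 1 + 2.5 = 6
(Check: W+ + W- = 78 should equal n(n+1)/2 = 78.)
Step 4: Test statistic W = min(W+, W-) = 6.
Step 5: Ties in |d|, so use the tie-corrected normal approximation.
        E[W] = n(n+1)/4 = 12*13/4 = 39.
        Tie groups: |d|=2 (t=2), |d|=5 (t=3), |d|=7 (t=2); sum(t^3 - t) = 36.
        Var[W] = n(n+1)(2n+1)/24 - sum(t^3-t)/48 = 3900/24 - 36/48 = 161.75.
        z = (W - E[W]) / sqrt(Var[W]) = (6 - 39) / 12.7181 = -2.5947.
        Two-sided p = 2*Phi(z) = 0.009467.
Step 6: alpha = 0.05. reject H0.

W+ = 72, W- = 6, W = min = 6, p = 0.009467, reject H0.


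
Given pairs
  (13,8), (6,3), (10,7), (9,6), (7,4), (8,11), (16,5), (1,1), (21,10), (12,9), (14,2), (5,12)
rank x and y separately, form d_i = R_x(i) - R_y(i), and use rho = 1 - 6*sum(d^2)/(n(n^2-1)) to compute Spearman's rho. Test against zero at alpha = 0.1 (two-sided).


Step 1: Rank x and y separately (midranks; no ties here).
rank(x): 13->9, 6->3, 10->7, 9->6, 7->4, 8->5, 16->11, 1->1, 21->12, 12->8, 14->10, 5->2
rank(y): 8->8, 3->3, 7->7, 6->6, 4->4, 11->11, 5->5, 1->1, 10->10, 9->9, 2->2, 12->12
Step 2: d_i = R_x(i) - R_y(i); compute d_i^2.
  (9-8)^2=1, (3-3)^2=0, (7-7)^2=0, (6-6)^2=0, (4-4)^2=0, (5-11)^2=36, (11-5)^2=36, (1-1)^2=0, (12-10)^2=4, (8-9)^2=1, (10-2)^2=64, (2-12)^2=100
sum(d^2) = 242.
Step 3: rho = 1 - 6*242 / (12*(12^2 - 1)) = 1 - 1452/1716 = 0.153846.
Step 4: Under H0, t = rho * sqrt((n-2)/(1-rho^2)) = 0.4924 ~ t(10).
Step 5: Two-sided p-value from the t-distribution with 10 df = 0.633091.
Step 6: alpha = 0.1. fail to reject H0.

rho = 0.1538, p = 0.633091, fail to reject H0 at alpha = 0.1.


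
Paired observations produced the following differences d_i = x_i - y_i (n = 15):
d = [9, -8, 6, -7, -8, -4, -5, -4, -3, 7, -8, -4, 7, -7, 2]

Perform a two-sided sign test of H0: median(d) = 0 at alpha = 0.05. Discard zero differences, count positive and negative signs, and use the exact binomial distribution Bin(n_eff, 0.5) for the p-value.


Step 1: Discard zero differences. Original n = 15; n_eff = number of nonzero differences = 15.
Nonzero differences (with sign): +9, -8, +6, -7, -8, -4, -5, -4, -3, +7, -8, -4, +7, -7, +2
Step 2: Count signs: positive = 5, negative = 10.
Step 3: Under H0: P(positive) = 0.5, so the number of positives S ~ Bin(15, 0.5).
Step 4: Two-sided exact p-value = sum of Bin(15,0.5) probabilities at or below the observed probability = 0.301758.
Step 5: alpha = 0.05. fail to reject H0.

n_eff = 15, pos = 5, neg = 10, p = 0.301758, fail to reject H0.


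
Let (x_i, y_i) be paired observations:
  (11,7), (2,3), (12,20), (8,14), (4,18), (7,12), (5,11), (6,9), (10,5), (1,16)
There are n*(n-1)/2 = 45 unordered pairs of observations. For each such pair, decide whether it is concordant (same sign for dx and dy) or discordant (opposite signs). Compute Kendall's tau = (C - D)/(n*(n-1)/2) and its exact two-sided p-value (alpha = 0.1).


Step 1: Enumerate the 45 unordered pairs (i,j) with i<j and classify each by sign(x_j-x_i) * sign(y_j-y_i).
  (1,2):dx=-9,dy=-4->C; (1,3):dx=+1,dy=+13->C; (1,4):dx=-3,dy=+7->D; (1,5):dx=-7,dy=+11->D
  (1,6):dx=-4,dy=+5->D; (1,7):dx=-6,dy=+4->D; (1,8):dx=-5,dy=+2->D; (1,9):dx=-1,dy=-2->C
  (1,10):dx=-10,dy=+9->D; (2,3):dx=+10,dy=+17->C; (2,4):dx=+6,dy=+11->C; (2,5):dx=+2,dy=+15->C
  (2,6):dx=+5,dy=+9->C; (2,7):dx=+3,dy=+8->C; (2,8):dx=+4,dy=+6->C; (2,9):dx=+8,dy=+2->C
  (2,10):dx=-1,dy=+13->D; (3,4):dx=-4,dy=-6->C; (3,5):dx=-8,dy=-2->C; (3,6):dx=-5,dy=-8->C
  (3,7):dx=-7,dy=-9->C; (3,8):dx=-6,dy=-11->C; (3,9):dx=-2,dy=-15->C; (3,10):dx=-11,dy=-4->C
  (4,5):dx=-4,dy=+4->D; (4,6):dx=-1,dy=-2->C; (4,7):dx=-3,dy=-3->C; (4,8):dx=-2,dy=-5->C
  (4,9):dx=+2,dy=-9->D; (4,10):dx=-7,dy=+2->D; (5,6):dx=+3,dy=-6->D; (5,7):dx=+1,dy=-7->D
  (5,8):dx=+2,dy=-9->D; (5,9):dx=+6,dy=-13->D; (5,10):dx=-3,dy=-2->C; (6,7):dx=-2,dy=-1->C
  (6,8):dx=-1,dy=-3->C; (6,9):dx=+3,dy=-7->D; (6,10):dx=-6,dy=+4->D; (7,8):dx=+1,dy=-2->D
  (7,9):dx=+5,dy=-6->D; (7,10):dx=-4,dy=+5->D; (8,9):dx=+4,dy=-4->D; (8,10):dx=-5,dy=+7->D
  (9,10):dx=-9,dy=+11->D
Step 2: C = 23, D = 22, total pairs = 45.
Step 3: tau = (C - D)/(n(n-1)/2) = (23 - 22)/45 = 0.022222.
Step 4: Exact two-sided p-value (enumerate n! = 3628800 permutations of y under H0): p = 1.000000.
Step 5: alpha = 0.1. fail to reject H0.

tau_b = 0.0222 (C=23, D=22), p = 1.000000, fail to reject H0.


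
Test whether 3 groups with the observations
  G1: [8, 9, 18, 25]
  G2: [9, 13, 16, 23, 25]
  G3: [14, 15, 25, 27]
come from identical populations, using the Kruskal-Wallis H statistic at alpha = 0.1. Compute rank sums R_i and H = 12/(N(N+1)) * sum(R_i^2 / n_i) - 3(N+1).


Step 1: Combine all N = 13 observations and assign midranks.
sorted (value, group, rank): (8,G1,1), (9,G1,2.5), (9,G2,2.5), (13,G2,4), (14,G3,5), (15,G3,6), (16,G2,7), (18,G1,8), (23,G2,9), (25,G1,11), (25,G2,11), (25,G3,11), (27,G3,13)
Step 2: Sum ranks within each group.
R_1 = 22.5 (n_1 = 4)
R_2 = 33.5 (n_2 = 5)
R_3 = 35 (n_3 = 4)
Step 3: H = 12/(N(N+1)) * sum(R_i^2/n_i) - 3(N+1)
     = 12/(13*14) * (22.5^2/4 + 33.5^2/5 + 35^2/4) - 3*14
     = 0.065934 * 657.263 - 42
     = 1.335989.
Step 4: Ties present; correction factor C = 1 - 30/(13^3 - 13) = 0.986264. Corrected H = 1.335989 / 0.986264 = 1.354596.
Step 5: Under H0, H ~ chi^2(2); p-value = 0.507988.
Step 6: alpha = 0.1. fail to reject H0.

H = 1.3546, df = 2, p = 0.507988, fail to reject H0.


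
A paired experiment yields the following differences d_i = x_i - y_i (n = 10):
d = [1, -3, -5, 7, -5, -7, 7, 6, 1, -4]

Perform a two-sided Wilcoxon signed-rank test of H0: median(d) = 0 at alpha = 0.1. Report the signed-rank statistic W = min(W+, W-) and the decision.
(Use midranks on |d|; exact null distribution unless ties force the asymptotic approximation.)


Step 1: Drop any zero differences (none here) and take |d_i|.
|d| = [1, 3, 5, 7, 5, 7, 7, 6, 1, 4]
Step 2: Midrank |d_i| (ties get averaged ranks).
ranks: |1|->1.5, |3|->3, |5|->5.5, |7|->9, |5|->5.5, |7|->9, |7|->9, |6|->7, |1|->1.5, |4|->4
Step 3: Attach original signs; sum ranks with positive sign and with negative sign.
W+ = 1.5 + 9 + 9 + 7 + 1.5 = 28
W- = 3 + 5.5 + 5.5 + 9 + 4 = 27
(Check: W+ + W- = 55 should equal n(n+1)/2 = 55.)
Step 4: Test statistic W = min(W+, W-) = 27.
Step 5: Ties in |d|, so use the tie-corrected normal approximation.
        E[W] = n(n+1)/4 = 10*11/4 = 27.5.
        Tie groups: |d|=1 (t=2), |d|=5 (t=2), |d|=7 (t=3); sum(t^3 - t) = 36.
        Var[W] = n(n+1)(2n+1)/24 - sum(t^3-t)/48 = 2310/24 - 36/48 = 95.5.
        z = (W - E[W]) / sqrt(Var[W]) = (27 - 27.5) / 9.7724 = -0.0512.
        Two-sided p = 2*Phi(z) = 0.959194.
Step 6: alpha = 0.1. fail to reject H0.

W+ = 28, W- = 27, W = min = 27, p = 0.959194, fail to reject H0.


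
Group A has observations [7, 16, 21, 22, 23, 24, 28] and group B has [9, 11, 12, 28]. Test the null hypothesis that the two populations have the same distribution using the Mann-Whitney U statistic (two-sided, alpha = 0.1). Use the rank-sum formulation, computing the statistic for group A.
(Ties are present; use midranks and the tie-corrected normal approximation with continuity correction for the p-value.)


Step 1: Combine and sort all 11 observations; assign midranks.
sorted (value, group): (7,X), (9,Y), (11,Y), (12,Y), (16,X), (21,X), (22,X), (23,X), (24,X), (28,X), (28,Y)
ranks: 7->1, 9->2, 11->3, 12->4, 16->5, 21->6, 22->7, 23->8, 24->9, 28->10.5, 28->10.5
Step 2: Rank sum for X: R1 = 1 + 5 + 6 + 7 + 8 + 9 + 10.5 = 46.5.
Step 3: U_X = R1 - n1(n1+1)/2 = 46.5 - 7*8/2 = 46.5 - 28 = 18.5.
       U_Y = n1*n2 - U_X = 28 - 18.5 = 9.5.
Step 4: Ties are present, so use the tie-corrected normal approximation (with continuity correction) for the p-value.
Step 5: p-value = 0.448659; compare to alpha = 0.1. fail to reject H0.

U_X = 18.5, p = 0.448659, fail to reject H0 at alpha = 0.1.


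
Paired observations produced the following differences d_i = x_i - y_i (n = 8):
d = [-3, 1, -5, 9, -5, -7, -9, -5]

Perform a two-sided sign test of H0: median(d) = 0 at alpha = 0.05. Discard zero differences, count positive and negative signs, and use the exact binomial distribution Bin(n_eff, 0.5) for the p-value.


Step 1: Discard zero differences. Original n = 8; n_eff = number of nonzero differences = 8.
Nonzero differences (with sign): -3, +1, -5, +9, -5, -7, -9, -5
Step 2: Count signs: positive = 2, negative = 6.
Step 3: Under H0: P(positive) = 0.5, so the number of positives S ~ Bin(8, 0.5).
Step 4: Two-sided exact p-value = sum of Bin(8,0.5) probabilities at or below the observed probability = 0.289062.
Step 5: alpha = 0.05. fail to reject H0.

n_eff = 8, pos = 2, neg = 6, p = 0.289062, fail to reject H0.


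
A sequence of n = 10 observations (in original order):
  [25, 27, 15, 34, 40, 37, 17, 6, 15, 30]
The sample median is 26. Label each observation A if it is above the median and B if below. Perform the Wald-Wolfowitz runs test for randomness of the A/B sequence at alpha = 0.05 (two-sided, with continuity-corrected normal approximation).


Step 1: Compute median = 26; label A = above, B = below.
Labels in order: BABAAABBBA  (n_A = 5, n_B = 5)
Step 2: Count runs R = 6.
Step 3: Under H0 (random ordering), E[R] = 2*n_A*n_B/(n_A+n_B) + 1 = 2*5*5/10 + 1 = 6.0000.
        Var[R] = 2*n_A*n_B*(2*n_A*n_B - n_A - n_B) / ((n_A+n_B)^2 * (n_A+n_B-1)) = 2000/900 = 2.2222.
        SD[R] = 1.4907.
Step 4: R = E[R], so z = 0 with no continuity correction.
Step 5: Two-sided p-value via normal approximation = 2*(1 - Phi(|z|)) = 1.000000.
Step 6: alpha = 0.05. fail to reject H0.

R = 6, z = 0.0000, p = 1.000000, fail to reject H0.


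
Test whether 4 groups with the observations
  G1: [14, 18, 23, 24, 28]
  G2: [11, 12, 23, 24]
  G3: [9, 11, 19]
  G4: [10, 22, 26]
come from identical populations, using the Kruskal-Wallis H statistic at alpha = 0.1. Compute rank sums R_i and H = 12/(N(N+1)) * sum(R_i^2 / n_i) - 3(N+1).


Step 1: Combine all N = 15 observations and assign midranks.
sorted (value, group, rank): (9,G3,1), (10,G4,2), (11,G2,3.5), (11,G3,3.5), (12,G2,5), (14,G1,6), (18,G1,7), (19,G3,8), (22,G4,9), (23,G1,10.5), (23,G2,10.5), (24,G1,12.5), (24,G2,12.5), (26,G4,14), (28,G1,15)
Step 2: Sum ranks within each group.
R_1 = 51 (n_1 = 5)
R_2 = 31.5 (n_2 = 4)
R_3 = 12.5 (n_3 = 3)
R_4 = 25 (n_4 = 3)
Step 3: H = 12/(N(N+1)) * sum(R_i^2/n_i) - 3(N+1)
     = 12/(15*16) * (51^2/5 + 31.5^2/4 + 12.5^2/3 + 25^2/3) - 3*16
     = 0.050000 * 1028.68 - 48
     = 3.433958.
Step 4: Ties present; correction factor C = 1 - 18/(15^3 - 15) = 0.994643. Corrected H = 3.433958 / 0.994643 = 3.452454.
Step 5: Under H0, H ~ chi^2(3); p-value = 0.326981.
Step 6: alpha = 0.1. fail to reject H0.

H = 3.4525, df = 3, p = 0.326981, fail to reject H0.


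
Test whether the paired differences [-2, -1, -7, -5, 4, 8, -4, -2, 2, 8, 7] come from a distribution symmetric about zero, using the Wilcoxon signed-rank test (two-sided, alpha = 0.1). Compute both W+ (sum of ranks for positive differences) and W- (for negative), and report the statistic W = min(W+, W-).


Step 1: Drop any zero differences (none here) and take |d_i|.
|d| = [2, 1, 7, 5, 4, 8, 4, 2, 2, 8, 7]
Step 2: Midrank |d_i| (ties get averaged ranks).
ranks: |2|->3, |1|->1, |7|->8.5, |5|->7, |4|->5.5, |8|->10.5, |4|->5.5, |2|->3, |2|->3, |8|->10.5, |7|->8.5
Step 3: Attach original signs; sum ranks with positive sign and with negative sign.
W+ = 5.5 + 10.5 + 3 + 10.5 + 8.5 = 38
W- = 3 + 1 + 8.5 + 7 + 5.5 + 3 = 28
(Check: W+ + W- = 66 should equal n(n+1)/2 = 66.)
Step 4: Test statistic W = min(W+, W-) = 28.
Step 5: Ties in |d|, so use the tie-corrected normal approximation.
        E[W] = n(n+1)/4 = 11*12/4 = 33.
        Tie groups: |d|=2 (t=3), |d|=4 (t=2), |d|=7 (t=2), |d|=8 (t=2); sum(t^3 - t) = 42.
        Var[W] = n(n+1)(2n+1)/24 - sum(t^3-t)/48 = 3036/24 - 42/48 = 125.625.
        z = (W - E[W]) / sqrt(Var[W]) = (28 - 33) / 11.2083 = -0.4461.
        Two-sided p = 2*Phi(z) = 0.655525.
Step 6: alpha = 0.1. fail to reject H0.

W+ = 38, W- = 28, W = min = 28, p = 0.655525, fail to reject H0.


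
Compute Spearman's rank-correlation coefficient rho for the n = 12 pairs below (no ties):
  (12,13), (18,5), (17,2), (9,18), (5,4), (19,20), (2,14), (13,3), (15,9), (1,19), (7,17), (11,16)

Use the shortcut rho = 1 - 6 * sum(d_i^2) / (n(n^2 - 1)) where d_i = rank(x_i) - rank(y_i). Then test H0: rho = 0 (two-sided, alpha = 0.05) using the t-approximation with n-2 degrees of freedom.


Step 1: Rank x and y separately (midranks; no ties here).
rank(x): 12->7, 18->11, 17->10, 9->5, 5->3, 19->12, 2->2, 13->8, 15->9, 1->1, 7->4, 11->6
rank(y): 13->6, 5->4, 2->1, 18->10, 4->3, 20->12, 14->7, 3->2, 9->5, 19->11, 17->9, 16->8
Step 2: d_i = R_x(i) - R_y(i); compute d_i^2.
  (7-6)^2=1, (11-4)^2=49, (10-1)^2=81, (5-10)^2=25, (3-3)^2=0, (12-12)^2=0, (2-7)^2=25, (8-2)^2=36, (9-5)^2=16, (1-11)^2=100, (4-9)^2=25, (6-8)^2=4
sum(d^2) = 362.
Step 3: rho = 1 - 6*362 / (12*(12^2 - 1)) = 1 - 2172/1716 = -0.265734.
Step 4: Under H0, t = rho * sqrt((n-2)/(1-rho^2)) = -0.8717 ~ t(10).
Step 5: Two-sided p-value from the t-distribution with 10 df = 0.403833.
Step 6: alpha = 0.05. fail to reject H0.

rho = -0.2657, p = 0.403833, fail to reject H0 at alpha = 0.05.


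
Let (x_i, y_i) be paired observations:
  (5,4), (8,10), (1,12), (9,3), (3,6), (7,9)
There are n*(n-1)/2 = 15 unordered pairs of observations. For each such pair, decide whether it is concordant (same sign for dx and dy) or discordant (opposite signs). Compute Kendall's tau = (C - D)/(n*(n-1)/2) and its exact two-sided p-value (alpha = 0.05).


Step 1: Enumerate the 15 unordered pairs (i,j) with i<j and classify each by sign(x_j-x_i) * sign(y_j-y_i).
  (1,2):dx=+3,dy=+6->C; (1,3):dx=-4,dy=+8->D; (1,4):dx=+4,dy=-1->D; (1,5):dx=-2,dy=+2->D
  (1,6):dx=+2,dy=+5->C; (2,3):dx=-7,dy=+2->D; (2,4):dx=+1,dy=-7->D; (2,5):dx=-5,dy=-4->C
  (2,6):dx=-1,dy=-1->C; (3,4):dx=+8,dy=-9->D; (3,5):dx=+2,dy=-6->D; (3,6):dx=+6,dy=-3->D
  (4,5):dx=-6,dy=+3->D; (4,6):dx=-2,dy=+6->D; (5,6):dx=+4,dy=+3->C
Step 2: C = 5, D = 10, total pairs = 15.
Step 3: tau = (C - D)/(n(n-1)/2) = (5 - 10)/15 = -0.333333.
Step 4: Exact two-sided p-value (enumerate n! = 720 permutations of y under H0): p = 0.469444.
Step 5: alpha = 0.05. fail to reject H0.

tau_b = -0.3333 (C=5, D=10), p = 0.469444, fail to reject H0.


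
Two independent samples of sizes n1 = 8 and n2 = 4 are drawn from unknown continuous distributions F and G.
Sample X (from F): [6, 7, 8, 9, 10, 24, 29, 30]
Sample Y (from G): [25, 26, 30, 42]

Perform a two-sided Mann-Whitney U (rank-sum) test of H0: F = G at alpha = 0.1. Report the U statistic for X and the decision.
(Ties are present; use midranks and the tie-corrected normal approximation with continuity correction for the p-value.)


Step 1: Combine and sort all 12 observations; assign midranks.
sorted (value, group): (6,X), (7,X), (8,X), (9,X), (10,X), (24,X), (25,Y), (26,Y), (29,X), (30,X), (30,Y), (42,Y)
ranks: 6->1, 7->2, 8->3, 9->4, 10->5, 24->6, 25->7, 26->8, 29->9, 30->10.5, 30->10.5, 42->12
Step 2: Rank sum for X: R1 = 1 + 2 + 3 + 4 + 5 + 6 + 9 + 10.5 = 40.5.
Step 3: U_X = R1 - n1(n1+1)/2 = 40.5 - 8*9/2 = 40.5 - 36 = 4.5.
       U_Y = n1*n2 - U_X = 32 - 4.5 = 27.5.
Step 4: Ties are present, so use the tie-corrected normal approximation (with continuity correction) for the p-value.
Step 5: p-value = 0.061271; compare to alpha = 0.1. reject H0.

U_X = 4.5, p = 0.061271, reject H0 at alpha = 0.1.


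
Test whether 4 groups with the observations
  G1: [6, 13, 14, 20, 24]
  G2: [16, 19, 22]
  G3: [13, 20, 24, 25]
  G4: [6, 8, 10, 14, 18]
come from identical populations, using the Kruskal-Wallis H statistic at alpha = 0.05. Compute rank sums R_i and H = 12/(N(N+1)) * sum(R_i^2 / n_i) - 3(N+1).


Step 1: Combine all N = 17 observations and assign midranks.
sorted (value, group, rank): (6,G1,1.5), (6,G4,1.5), (8,G4,3), (10,G4,4), (13,G1,5.5), (13,G3,5.5), (14,G1,7.5), (14,G4,7.5), (16,G2,9), (18,G4,10), (19,G2,11), (20,G1,12.5), (20,G3,12.5), (22,G2,14), (24,G1,15.5), (24,G3,15.5), (25,G3,17)
Step 2: Sum ranks within each group.
R_1 = 42.5 (n_1 = 5)
R_2 = 34 (n_2 = 3)
R_3 = 50.5 (n_3 = 4)
R_4 = 26 (n_4 = 5)
Step 3: H = 12/(N(N+1)) * sum(R_i^2/n_i) - 3(N+1)
     = 12/(17*18) * (42.5^2/5 + 34^2/3 + 50.5^2/4 + 26^2/5) - 3*18
     = 0.039216 * 1519.35 - 54
     = 5.582190.
Step 4: Ties present; correction factor C = 1 - 30/(17^3 - 17) = 0.993873. Corrected H = 5.582190 / 0.993873 = 5.616605.
Step 5: Under H0, H ~ chi^2(3); p-value = 0.131828.
Step 6: alpha = 0.05. fail to reject H0.

H = 5.6166, df = 3, p = 0.131828, fail to reject H0.


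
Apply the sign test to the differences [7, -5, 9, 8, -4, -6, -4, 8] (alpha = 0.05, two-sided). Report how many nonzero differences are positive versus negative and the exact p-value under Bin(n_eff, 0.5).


Step 1: Discard zero differences. Original n = 8; n_eff = number of nonzero differences = 8.
Nonzero differences (with sign): +7, -5, +9, +8, -4, -6, -4, +8
Step 2: Count signs: positive = 4, negative = 4.
Step 3: Under H0: P(positive) = 0.5, so the number of positives S ~ Bin(8, 0.5).
Step 4: Two-sided exact p-value = sum of Bin(8,0.5) probabilities at or below the observed probability = 1.000000.
Step 5: alpha = 0.05. fail to reject H0.

n_eff = 8, pos = 4, neg = 4, p = 1.000000, fail to reject H0.
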